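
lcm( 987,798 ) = 37506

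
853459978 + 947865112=1801325090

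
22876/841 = 22876/841 = 27.20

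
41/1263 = 41/1263 = 0.03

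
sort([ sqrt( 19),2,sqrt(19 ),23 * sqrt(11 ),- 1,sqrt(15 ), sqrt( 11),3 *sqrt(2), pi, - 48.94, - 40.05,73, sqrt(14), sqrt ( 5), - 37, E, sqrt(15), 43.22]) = [ - 48.94, - 40.05, - 37,- 1, 2, sqrt ( 5 ), E, pi,sqrt(11),sqrt( 14),sqrt ( 15), sqrt ( 15 ), 3*sqrt(2),sqrt( 19),sqrt(19), 43.22, 73,  23*sqrt( 11)] 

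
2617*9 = 23553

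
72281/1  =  72281=72281.00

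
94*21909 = 2059446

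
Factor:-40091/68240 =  - 47/80 = -2^( - 4)*5^(-1) * 47^1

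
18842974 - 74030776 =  - 55187802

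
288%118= 52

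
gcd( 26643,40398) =3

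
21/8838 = 7/2946 = 0.00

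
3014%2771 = 243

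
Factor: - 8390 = -2^1 * 5^1*839^1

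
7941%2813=2315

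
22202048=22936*968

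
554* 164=90856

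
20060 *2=40120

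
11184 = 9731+1453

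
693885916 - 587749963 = 106135953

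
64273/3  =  21424+ 1/3 = 21424.33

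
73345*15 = 1100175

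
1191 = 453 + 738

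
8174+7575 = 15749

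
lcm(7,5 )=35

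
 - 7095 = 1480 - 8575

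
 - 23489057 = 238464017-261953074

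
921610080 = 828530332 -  - 93079748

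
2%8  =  2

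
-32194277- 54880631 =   -  87074908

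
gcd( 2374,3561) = 1187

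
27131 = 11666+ 15465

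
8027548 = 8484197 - 456649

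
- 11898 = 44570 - 56468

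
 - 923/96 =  - 923/96 =- 9.61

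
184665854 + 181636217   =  366302071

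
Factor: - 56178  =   - 2^1*3^2*3121^1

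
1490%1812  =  1490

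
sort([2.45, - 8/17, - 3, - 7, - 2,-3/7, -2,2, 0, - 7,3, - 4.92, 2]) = [-7, - 7, - 4.92, - 3, - 2, - 2,- 8/17, - 3/7, 0,2, 2,2.45, 3]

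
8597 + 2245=10842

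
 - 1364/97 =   -  15 + 91/97 = - 14.06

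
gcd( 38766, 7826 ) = 182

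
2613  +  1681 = 4294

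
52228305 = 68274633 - 16046328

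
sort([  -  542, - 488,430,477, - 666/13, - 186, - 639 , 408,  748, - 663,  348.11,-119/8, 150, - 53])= [  -  663, - 639, - 542, - 488, -186, - 53, - 666/13, - 119/8,  150,348.11,408,  430,  477 , 748]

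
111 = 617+  -  506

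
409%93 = 37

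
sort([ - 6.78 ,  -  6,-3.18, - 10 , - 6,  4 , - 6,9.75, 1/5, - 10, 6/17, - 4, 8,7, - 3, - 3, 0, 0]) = [- 10, - 10, - 6.78, - 6,  -  6, -6,  -  4,-3.18,  -  3 , - 3, 0, 0,1/5, 6/17, 4, 7, 8,9.75 ]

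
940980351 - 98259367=842720984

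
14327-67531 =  - 53204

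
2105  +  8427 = 10532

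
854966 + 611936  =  1466902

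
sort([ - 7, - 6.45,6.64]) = [-7, - 6.45, 6.64]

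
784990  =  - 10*( - 78499 ) 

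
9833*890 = 8751370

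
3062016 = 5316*576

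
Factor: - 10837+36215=25378 = 2^1*12689^1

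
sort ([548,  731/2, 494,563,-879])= [-879,731/2,494,548 , 563]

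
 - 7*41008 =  - 287056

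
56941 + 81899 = 138840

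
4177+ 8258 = 12435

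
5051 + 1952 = 7003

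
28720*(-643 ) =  - 18466960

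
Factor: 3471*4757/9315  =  5503849/3105 = 3^(  -  3 )*5^( - 1 )*13^1*23^( - 1 )*67^1*71^1*89^1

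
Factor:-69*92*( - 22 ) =2^3*3^1*11^1*23^2 = 139656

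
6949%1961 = 1066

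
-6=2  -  8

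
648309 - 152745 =495564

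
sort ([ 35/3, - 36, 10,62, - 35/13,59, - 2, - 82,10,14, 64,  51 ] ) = [ -82,-36, - 35/13, - 2,  10 , 10,35/3, 14,51,59,62,64 ]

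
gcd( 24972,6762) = 6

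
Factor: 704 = 2^6*11^1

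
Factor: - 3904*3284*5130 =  - 2^9*3^3*5^1*19^1*61^1*821^1 = - 65770375680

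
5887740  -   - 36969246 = 42856986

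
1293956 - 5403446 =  - 4109490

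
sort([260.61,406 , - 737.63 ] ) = [ - 737.63,  260.61,  406] 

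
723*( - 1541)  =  -1114143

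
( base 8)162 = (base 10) 114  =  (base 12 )96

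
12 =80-68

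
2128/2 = 1064 = 1064.00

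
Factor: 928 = 2^5*29^1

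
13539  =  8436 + 5103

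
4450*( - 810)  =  -3604500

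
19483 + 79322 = 98805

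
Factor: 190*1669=2^1*5^1*19^1*1669^1 =317110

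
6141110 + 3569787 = 9710897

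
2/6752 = 1/3376 = 0.00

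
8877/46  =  192 + 45/46 =192.98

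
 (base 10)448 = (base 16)1C0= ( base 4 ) 13000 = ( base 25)hn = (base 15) 1ED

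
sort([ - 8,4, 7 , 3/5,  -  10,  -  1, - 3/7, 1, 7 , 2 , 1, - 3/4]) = [ - 10,  -  8, - 1,-3/4,-3/7,3/5, 1, 1, 2,4, 7, 7 ]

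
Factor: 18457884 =2^2 * 3^2*331^1 * 1549^1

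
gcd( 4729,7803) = 1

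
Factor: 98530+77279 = 3^1 * 58603^1=175809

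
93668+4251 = 97919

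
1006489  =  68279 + 938210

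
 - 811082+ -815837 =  - 1626919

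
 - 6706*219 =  - 1468614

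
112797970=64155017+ 48642953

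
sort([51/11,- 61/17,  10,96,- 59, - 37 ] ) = [ -59, - 37,-61/17 , 51/11,  10,96 ]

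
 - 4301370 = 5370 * ( - 801 )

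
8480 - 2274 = 6206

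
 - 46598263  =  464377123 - 510975386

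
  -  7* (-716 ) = 5012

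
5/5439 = 5/5439 = 0.00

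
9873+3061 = 12934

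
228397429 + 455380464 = 683777893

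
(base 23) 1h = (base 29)1b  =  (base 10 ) 40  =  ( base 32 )18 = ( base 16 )28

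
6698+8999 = 15697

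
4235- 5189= - 954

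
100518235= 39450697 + 61067538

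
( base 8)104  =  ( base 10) 68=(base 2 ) 1000100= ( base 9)75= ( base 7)125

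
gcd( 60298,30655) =1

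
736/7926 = 368/3963 = 0.09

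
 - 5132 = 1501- 6633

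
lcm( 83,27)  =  2241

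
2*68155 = 136310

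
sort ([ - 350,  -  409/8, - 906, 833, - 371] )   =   [  -  906,  -  371 ,-350, - 409/8 , 833]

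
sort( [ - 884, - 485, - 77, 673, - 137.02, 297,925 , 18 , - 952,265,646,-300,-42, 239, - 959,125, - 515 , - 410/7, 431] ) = [ - 959, - 952, - 884, - 515, - 485, - 300,-137.02,-77, - 410/7, - 42 , 18, 125,  239, 265,297,431, 646, 673,925]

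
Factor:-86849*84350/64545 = - 1465142630/12909 = -  2^1*3^(-1)*5^1*7^2 * 13^( - 1 ) *19^1*241^1*331^( - 1) * 653^1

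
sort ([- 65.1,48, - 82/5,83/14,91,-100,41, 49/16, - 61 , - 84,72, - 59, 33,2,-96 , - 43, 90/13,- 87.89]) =[ - 100,-96,-87.89,-84,  -  65.1, - 61, - 59, - 43, - 82/5,2,49/16, 83/14,90/13, 33, 41,48,72, 91]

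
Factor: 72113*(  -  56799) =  - 3^2*37^1*1949^1  *  6311^1  =  - 4095946287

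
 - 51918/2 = -25959 = -25959.00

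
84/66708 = 7/5559 =0.00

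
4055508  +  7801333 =11856841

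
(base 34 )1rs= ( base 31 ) 25P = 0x836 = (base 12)1272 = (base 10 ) 2102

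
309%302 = 7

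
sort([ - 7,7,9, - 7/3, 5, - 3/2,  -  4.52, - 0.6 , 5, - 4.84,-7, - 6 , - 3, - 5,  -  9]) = [ - 9,-7, - 7  ,  -  6, - 5,-4.84, - 4.52 ,  -  3,-7/3,  -  3/2, - 0.6,5, 5,7, 9] 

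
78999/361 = 218 + 301/361 = 218.83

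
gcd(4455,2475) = 495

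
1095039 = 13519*81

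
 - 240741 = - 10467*23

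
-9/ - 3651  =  3/1217 = 0.00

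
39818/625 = 63 + 443/625 = 63.71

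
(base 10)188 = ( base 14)d6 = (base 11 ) 161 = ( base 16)bc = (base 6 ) 512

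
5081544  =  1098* 4628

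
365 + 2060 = 2425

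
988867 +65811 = 1054678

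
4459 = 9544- 5085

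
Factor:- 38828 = - 2^2*17^1*571^1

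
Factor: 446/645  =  2^1 * 3^( - 1 )*5^( - 1 )*43^( - 1)*223^1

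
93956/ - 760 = -124+71/190 =- 123.63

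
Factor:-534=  - 2^1*3^1*89^1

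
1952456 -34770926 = - 32818470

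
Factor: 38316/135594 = 2^1*3^ (  -  6 )*103^1 =206/729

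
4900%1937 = 1026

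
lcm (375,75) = 375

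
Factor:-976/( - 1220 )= 4/5 =2^2*5^( - 1 )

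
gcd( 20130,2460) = 30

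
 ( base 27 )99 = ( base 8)374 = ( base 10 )252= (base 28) 90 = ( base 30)8C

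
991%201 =187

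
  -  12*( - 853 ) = 10236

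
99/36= 11/4 = 2.75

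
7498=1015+6483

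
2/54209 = 2/54209 = 0.00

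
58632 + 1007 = 59639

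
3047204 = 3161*964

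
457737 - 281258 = 176479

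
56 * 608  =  34048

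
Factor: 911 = 911^1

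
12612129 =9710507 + 2901622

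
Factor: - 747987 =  - 3^1*249329^1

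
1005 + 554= 1559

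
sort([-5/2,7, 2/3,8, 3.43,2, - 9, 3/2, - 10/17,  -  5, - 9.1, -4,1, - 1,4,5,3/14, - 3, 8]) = [ - 9.1,- 9, - 5, -4, - 3,- 5/2,  -  1,  -  10/17,3/14,2/3,  1,3/2, 2,  3.43,4,5,7 , 8, 8 ] 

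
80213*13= 1042769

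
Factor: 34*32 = 2^6 * 17^1 = 1088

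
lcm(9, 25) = 225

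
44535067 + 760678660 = 805213727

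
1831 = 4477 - 2646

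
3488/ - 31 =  - 3488/31= - 112.52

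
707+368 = 1075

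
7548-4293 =3255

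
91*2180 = 198380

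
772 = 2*386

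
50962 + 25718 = 76680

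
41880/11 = 41880/11= 3807.27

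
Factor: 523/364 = 2^( - 2 )*7^ ( - 1 )*13^( - 1)*523^1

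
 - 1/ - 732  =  1/732 = 0.00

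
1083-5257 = -4174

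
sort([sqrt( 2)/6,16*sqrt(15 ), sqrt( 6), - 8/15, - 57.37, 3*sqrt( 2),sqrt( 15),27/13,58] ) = [ - 57.37, - 8/15,sqrt(2) /6,27/13,sqrt(6), sqrt ( 15), 3*sqrt( 2), 58,16 *sqrt( 15)]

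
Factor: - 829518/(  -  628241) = 2^1*3^1*23^1*499^( - 1 )*1259^ ( - 1 )*6011^1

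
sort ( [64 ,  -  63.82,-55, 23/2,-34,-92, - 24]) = [- 92, - 63.82  ,-55,-34,- 24,23/2, 64]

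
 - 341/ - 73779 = 341/73779= 0.00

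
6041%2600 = 841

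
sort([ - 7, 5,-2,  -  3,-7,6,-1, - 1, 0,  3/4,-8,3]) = [ - 8, - 7, - 7, - 3, - 2, - 1,-1, 0,3/4 , 3,5,  6] 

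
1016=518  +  498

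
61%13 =9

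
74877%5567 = 2506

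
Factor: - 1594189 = - 199^1*8011^1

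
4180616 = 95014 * 44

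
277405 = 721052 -443647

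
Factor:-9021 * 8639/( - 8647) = 3^1 * 31^1*53^1*97^1  *  163^1*8647^( - 1 ) = 77932419/8647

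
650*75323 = 48959950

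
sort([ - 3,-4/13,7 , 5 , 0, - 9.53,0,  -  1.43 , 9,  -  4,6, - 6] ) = [  -  9.53,-6,-4 ,-3 , -1.43,  -  4/13 , 0,0 , 5, 6 , 7, 9]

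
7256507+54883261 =62139768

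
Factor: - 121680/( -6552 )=130/7 = 2^1*5^1*7^(- 1) * 13^1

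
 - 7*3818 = -26726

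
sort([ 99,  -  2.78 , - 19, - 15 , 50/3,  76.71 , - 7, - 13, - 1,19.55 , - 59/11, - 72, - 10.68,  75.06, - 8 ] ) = [ - 72 ,-19, - 15, - 13,-10.68, - 8 , -7,  -  59/11, - 2.78,-1,  50/3,19.55, 75.06 , 76.71 , 99]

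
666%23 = 22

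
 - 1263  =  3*( - 421)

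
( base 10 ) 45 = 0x2D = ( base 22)21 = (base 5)140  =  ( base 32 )1d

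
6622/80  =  3311/40 =82.78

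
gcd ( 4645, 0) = 4645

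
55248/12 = 4604= 4604.00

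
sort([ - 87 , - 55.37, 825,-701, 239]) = [  -  701, - 87, - 55.37, 239,825]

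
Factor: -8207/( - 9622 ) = 2^( - 1)*17^ ( - 1)* 29^1  =  29/34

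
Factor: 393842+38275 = 3^2*7^1 * 19^3=432117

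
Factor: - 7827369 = - 3^1 *11^2*21563^1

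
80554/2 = 40277=40277.00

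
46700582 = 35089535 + 11611047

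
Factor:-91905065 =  - 5^1*7^1*2625859^1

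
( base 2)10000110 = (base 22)62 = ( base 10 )134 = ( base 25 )59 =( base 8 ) 206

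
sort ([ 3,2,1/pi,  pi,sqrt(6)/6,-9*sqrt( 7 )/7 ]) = [-9 * sqrt( 7)/7,1/pi, sqrt( 6)/6, 2,  3 , pi ]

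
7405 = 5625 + 1780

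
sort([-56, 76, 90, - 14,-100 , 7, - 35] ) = [- 100, - 56, - 35,-14,7, 76, 90]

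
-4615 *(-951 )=4388865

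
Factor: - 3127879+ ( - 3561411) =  - 2^1 * 5^1*668929^1= - 6689290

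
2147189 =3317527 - 1170338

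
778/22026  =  389/11013  =  0.04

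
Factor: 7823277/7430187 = 3^2*7^1*11^1*53^1*71^1* 79^(-1)*107^ ( - 1) *293^(- 1) = 2607759/2476729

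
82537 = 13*6349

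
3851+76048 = 79899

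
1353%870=483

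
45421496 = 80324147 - 34902651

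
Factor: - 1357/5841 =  - 3^(-2)*11^( - 1)*23^1= - 23/99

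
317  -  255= 62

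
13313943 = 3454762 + 9859181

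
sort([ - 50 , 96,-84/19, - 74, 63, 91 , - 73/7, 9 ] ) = [ - 74,  -  50, - 73/7 , - 84/19,9, 63, 91, 96]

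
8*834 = 6672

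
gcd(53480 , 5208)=56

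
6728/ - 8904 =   -  841/1113  =  -0.76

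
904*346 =312784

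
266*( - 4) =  - 1064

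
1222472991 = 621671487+600801504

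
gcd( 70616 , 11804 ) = 52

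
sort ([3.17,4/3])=[4/3, 3.17 ] 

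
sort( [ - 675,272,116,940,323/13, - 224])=[-675, - 224,  323/13, 116,272,940]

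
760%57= 19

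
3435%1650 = 135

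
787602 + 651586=1439188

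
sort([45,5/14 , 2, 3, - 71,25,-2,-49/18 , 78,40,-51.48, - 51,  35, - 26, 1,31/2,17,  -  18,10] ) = [-71, - 51.48 ,  -  51,-26, - 18, -49/18,-2,5/14,1, 2,3,10,31/2  ,  17,25,35, 40 , 45,78] 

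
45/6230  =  9/1246 = 0.01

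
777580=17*45740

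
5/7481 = 5/7481 =0.00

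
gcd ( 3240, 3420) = 180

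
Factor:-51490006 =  - 2^1*43^1*598721^1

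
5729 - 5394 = 335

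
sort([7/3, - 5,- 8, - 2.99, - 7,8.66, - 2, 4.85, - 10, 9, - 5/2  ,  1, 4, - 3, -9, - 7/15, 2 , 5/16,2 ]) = [ - 10, - 9, - 8 ,-7, - 5 , -3, - 2.99, - 5/2, - 2, - 7/15,5/16,  1, 2,  2, 7/3,4,  4.85,8.66, 9]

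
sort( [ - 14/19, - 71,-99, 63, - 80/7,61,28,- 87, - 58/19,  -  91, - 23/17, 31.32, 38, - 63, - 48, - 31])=[ - 99, - 91,  -  87, - 71,-63, - 48 ,-31 , - 80/7, - 58/19, - 23/17, - 14/19, 28, 31.32, 38, 61, 63 ] 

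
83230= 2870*29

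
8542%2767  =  241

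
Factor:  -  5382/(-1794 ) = 3 = 3^1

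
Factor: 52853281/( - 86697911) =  - 13^1* 4065637^1*86697911^ ( - 1 ) 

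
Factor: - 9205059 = -3^1*3068353^1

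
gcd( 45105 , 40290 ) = 15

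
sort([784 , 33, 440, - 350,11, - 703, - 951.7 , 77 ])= [ - 951.7, - 703 , - 350,11, 33 , 77,440,784 ] 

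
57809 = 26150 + 31659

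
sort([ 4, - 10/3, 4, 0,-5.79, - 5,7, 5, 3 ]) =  [ - 5.79, - 5, - 10/3,0,  3,4, 4, 5, 7 ]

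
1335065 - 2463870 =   -  1128805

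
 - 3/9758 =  - 1+9755/9758 = -0.00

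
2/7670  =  1/3835 = 0.00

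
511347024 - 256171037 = 255175987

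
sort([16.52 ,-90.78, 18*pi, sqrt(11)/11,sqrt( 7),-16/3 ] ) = [ - 90.78,  -  16/3, sqrt(11)/11  ,  sqrt( 7 ),16.52,18*pi ]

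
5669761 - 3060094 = 2609667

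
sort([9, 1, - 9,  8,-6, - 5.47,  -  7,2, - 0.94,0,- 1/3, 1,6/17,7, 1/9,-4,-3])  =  [ - 9,  -  7, - 6, - 5.47, - 4,-3, - 0.94,  -  1/3,0,1/9 , 6/17,1,1,2, 7,8,9] 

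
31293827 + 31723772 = 63017599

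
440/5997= 440/5997  =  0.07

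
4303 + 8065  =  12368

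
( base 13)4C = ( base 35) 1t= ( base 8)100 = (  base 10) 64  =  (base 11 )59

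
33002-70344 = -37342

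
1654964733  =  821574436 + 833390297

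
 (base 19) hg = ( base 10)339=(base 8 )523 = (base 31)AT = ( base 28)C3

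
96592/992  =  97+ 23/62 = 97.37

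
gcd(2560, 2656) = 32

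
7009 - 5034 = 1975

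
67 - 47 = 20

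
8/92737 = 8/92737 = 0.00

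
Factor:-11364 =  - 2^2*3^1*947^1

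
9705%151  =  41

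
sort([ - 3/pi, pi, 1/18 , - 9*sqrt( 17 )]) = [-9*sqrt( 17), - 3/pi,1/18 , pi]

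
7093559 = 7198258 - 104699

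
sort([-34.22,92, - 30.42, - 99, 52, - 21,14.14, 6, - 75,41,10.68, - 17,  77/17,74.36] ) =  [ - 99, - 75, - 34.22, - 30.42,-21, - 17,77/17,6,10.68,14.14,  41,52,74.36,92]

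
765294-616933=148361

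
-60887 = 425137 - 486024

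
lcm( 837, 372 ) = 3348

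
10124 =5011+5113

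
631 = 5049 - 4418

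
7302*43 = 313986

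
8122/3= 2707+1/3 = 2707.33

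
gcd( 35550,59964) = 6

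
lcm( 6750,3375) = 6750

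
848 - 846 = 2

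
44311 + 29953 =74264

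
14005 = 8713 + 5292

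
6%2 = 0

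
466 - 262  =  204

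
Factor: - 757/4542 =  - 2^(-1 ) * 3^( - 1 )= - 1/6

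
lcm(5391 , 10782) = 10782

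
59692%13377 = 6184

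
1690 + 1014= 2704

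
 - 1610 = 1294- 2904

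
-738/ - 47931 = 246/15977 = 0.02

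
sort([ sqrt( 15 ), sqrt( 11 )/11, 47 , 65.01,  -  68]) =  [- 68 , sqrt ( 11 )/11,  sqrt( 15),47, 65.01 ]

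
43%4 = 3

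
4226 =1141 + 3085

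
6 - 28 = - 22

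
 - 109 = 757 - 866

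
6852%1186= 922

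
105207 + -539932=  - 434725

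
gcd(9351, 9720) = 9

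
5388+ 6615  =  12003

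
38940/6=6490= 6490.00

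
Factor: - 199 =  - 199^1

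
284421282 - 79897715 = 204523567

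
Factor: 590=2^1*5^1*59^1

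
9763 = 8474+1289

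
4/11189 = 4/11189 = 0.00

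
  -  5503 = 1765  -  7268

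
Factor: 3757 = 13^1 * 17^2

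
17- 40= - 23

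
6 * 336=2016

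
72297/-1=-72297/1 = - 72297.00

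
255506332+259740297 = 515246629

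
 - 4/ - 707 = 4/707 = 0.01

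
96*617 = 59232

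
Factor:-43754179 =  - 7^1 * 6250597^1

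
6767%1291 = 312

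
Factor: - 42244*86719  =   - 3663357436= -2^2* 59^1*179^1* 86719^1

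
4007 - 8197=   -  4190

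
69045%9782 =571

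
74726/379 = 74726/379 = 197.17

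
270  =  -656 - - 926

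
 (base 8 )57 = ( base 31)1g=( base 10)47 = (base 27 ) 1k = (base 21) 25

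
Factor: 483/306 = 161/102  =  2^( - 1)*3^( - 1 )*7^1*17^( - 1 )* 23^1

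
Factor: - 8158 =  - 2^1*4079^1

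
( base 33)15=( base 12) 32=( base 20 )1i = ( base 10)38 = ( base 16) 26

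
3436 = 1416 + 2020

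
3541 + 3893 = 7434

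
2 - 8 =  - 6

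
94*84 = 7896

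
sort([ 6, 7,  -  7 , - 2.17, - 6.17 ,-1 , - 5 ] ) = [ - 7, - 6.17 ,-5,  -  2.17 , - 1,6,7 ] 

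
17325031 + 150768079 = 168093110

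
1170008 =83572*14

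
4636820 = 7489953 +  -2853133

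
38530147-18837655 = 19692492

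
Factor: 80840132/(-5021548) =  - 7^( - 1) * 19^( - 1)*173^1*197^1*593^1*9439^( - 1 ) = -20210033/1255387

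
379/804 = 379/804  =  0.47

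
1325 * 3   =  3975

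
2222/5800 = 1111/2900 = 0.38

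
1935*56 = 108360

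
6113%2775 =563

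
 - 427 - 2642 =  - 3069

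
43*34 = 1462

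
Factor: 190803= 3^1*63601^1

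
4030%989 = 74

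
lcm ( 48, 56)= 336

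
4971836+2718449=7690285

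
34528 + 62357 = 96885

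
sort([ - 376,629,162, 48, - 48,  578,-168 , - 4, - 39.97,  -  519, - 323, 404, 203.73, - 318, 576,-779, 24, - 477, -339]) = [ - 779,  -  519, - 477,-376,-339, - 323,-318, - 168, - 48, - 39.97, - 4, 24, 48, 162, 203.73, 404, 576 , 578, 629] 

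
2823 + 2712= 5535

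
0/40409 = 0 = 0.00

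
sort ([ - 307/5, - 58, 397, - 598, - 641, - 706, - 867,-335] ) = [ - 867, -706 , - 641, - 598, - 335, - 307/5, - 58, 397 ] 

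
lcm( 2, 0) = 0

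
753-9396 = -8643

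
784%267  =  250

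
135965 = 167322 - 31357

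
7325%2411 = 92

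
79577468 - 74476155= 5101313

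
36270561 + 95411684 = 131682245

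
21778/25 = 21778/25 = 871.12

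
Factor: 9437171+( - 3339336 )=6097835=5^1*71^1*89^1*193^1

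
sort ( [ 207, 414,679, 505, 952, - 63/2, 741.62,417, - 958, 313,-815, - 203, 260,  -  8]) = [ - 958, -815, - 203, - 63/2,-8, 207, 260,313 , 414,417, 505, 679, 741.62,952]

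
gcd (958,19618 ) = 2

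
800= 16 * 50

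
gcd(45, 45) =45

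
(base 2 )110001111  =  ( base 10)399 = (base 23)h8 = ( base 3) 112210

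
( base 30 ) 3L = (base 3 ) 11010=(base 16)6F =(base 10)111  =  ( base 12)93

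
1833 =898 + 935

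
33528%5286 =1812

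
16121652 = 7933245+8188407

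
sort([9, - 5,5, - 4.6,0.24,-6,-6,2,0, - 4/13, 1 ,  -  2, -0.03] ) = [ - 6,-6, - 5, - 4.6,  -  2, - 4/13, - 0.03,  0,0.24,1, 2,5, 9] 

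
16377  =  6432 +9945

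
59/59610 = 59/59610= 0.00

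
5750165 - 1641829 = 4108336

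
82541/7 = 11791 + 4/7 = 11791.57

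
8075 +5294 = 13369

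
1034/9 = 1034/9=114.89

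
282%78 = 48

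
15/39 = 5/13 = 0.38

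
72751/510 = 72751/510 = 142.65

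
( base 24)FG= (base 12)274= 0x178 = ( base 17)152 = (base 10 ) 376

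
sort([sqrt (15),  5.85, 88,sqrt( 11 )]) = [sqrt(11), sqrt(15), 5.85 , 88] 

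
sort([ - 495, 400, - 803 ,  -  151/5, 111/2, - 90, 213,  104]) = [- 803,-495 ,- 90, - 151/5,111/2,104,213,400] 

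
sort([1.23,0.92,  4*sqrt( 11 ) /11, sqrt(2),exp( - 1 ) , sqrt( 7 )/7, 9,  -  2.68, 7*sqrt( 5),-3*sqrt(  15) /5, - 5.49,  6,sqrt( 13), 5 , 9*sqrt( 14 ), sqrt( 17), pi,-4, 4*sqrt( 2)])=[-5.49, - 4, -2.68,-3*sqrt( 15)/5,exp( - 1), sqrt(7 ) /7,0.92, 4*sqrt( 11 )/11, 1.23,  sqrt( 2), pi, sqrt(13),sqrt(17), 5, 4*sqrt(2), 6, 9,7 * sqrt ( 5 ), 9*sqrt(14 )]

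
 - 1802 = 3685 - 5487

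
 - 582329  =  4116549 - 4698878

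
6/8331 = 2/2777 = 0.00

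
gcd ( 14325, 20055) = 2865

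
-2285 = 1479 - 3764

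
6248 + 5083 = 11331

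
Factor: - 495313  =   - 7^1 * 13^1*5443^1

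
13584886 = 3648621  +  9936265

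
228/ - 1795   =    -  228/1795  =  - 0.13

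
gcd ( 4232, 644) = 92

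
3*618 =1854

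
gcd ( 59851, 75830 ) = 1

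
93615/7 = 13373 + 4/7 = 13373.57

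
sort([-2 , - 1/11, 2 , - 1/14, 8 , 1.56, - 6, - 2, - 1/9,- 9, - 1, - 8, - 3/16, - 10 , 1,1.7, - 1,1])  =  [  -  10, - 9, - 8,- 6,- 2, - 2 ,- 1 ,-1,-3/16, - 1/9,-1/11 ,-1/14, 1,  1,1.56, 1.7 , 2,8 ]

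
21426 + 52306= 73732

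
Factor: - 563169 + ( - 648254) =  - 1211423  =  - 1211423^1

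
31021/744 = 41 + 517/744 = 41.69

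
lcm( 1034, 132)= 6204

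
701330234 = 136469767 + 564860467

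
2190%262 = 94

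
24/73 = 24/73 = 0.33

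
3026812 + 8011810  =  11038622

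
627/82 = 627/82 = 7.65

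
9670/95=1934/19 = 101.79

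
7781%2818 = 2145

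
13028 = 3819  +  9209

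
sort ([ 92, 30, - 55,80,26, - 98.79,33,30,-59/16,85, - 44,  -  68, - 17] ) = [ - 98.79,-68,-55,-44 , - 17,  -  59/16,  26,30,  30, 33,80, 85,92 ] 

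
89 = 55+34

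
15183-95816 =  - 80633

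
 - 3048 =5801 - 8849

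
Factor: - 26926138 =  - 2^1*313^1 * 43013^1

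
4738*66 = 312708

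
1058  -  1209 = -151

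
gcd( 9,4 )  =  1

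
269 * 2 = 538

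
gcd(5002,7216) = 82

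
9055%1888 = 1503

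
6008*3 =18024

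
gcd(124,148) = 4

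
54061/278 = 194+129/278 = 194.46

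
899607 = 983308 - 83701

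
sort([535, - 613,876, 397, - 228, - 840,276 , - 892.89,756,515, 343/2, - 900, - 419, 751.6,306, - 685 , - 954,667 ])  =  [ - 954,-900, - 892.89, - 840, - 685,-613,-419, - 228, 343/2,  276 , 306, 397,515,535,667,751.6,756, 876]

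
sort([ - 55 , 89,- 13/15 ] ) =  [-55, - 13/15 , 89]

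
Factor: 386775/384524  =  2^( - 2)*3^4*5^2 * 7^(- 1)*31^( - 1 )*191^1* 443^(-1 ) 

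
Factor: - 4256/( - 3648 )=7/6  =  2^(  -  1)*3^(-1 )*7^1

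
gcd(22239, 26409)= 3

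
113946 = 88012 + 25934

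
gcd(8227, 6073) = 1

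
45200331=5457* 8283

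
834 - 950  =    -  116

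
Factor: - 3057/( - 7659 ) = 3^( -1 )*23^ ( - 1 )*37^( - 1 )*1019^1 = 1019/2553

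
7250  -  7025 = 225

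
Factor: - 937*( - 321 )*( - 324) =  - 97451748 = - 2^2*3^5*107^1 * 937^1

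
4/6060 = 1/1515  =  0.00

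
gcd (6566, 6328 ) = 14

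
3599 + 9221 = 12820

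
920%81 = 29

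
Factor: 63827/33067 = 43^( - 1 )*83^1=83/43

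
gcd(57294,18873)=27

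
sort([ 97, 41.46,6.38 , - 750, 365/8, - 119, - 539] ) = [-750,-539,  -  119,6.38,41.46,365/8,97 ]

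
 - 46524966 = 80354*( - 579 )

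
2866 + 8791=11657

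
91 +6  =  97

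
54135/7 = 54135/7=7733.57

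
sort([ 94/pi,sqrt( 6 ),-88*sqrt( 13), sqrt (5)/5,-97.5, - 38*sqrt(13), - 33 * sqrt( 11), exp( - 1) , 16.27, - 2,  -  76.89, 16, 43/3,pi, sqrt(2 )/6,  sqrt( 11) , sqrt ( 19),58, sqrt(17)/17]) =[ - 88*sqrt( 13),-38*sqrt (13),  -  33*sqrt(11 ), - 97.5,  -  76.89,-2,sqrt( 2)/6, sqrt(17 ) /17, exp(-1 ), sqrt( 5)/5, sqrt( 6), pi, sqrt ( 11 ), sqrt(19),43/3,16, 16.27 , 94/pi , 58] 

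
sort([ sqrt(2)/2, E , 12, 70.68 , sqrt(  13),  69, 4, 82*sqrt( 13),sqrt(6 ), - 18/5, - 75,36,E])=[ - 75, - 18/5, sqrt(  2)/2, sqrt( 6 ), E , E,sqrt( 13),4, 12,36, 69 , 70.68, 82* sqrt (13 ) ] 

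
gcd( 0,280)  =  280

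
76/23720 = 19/5930 = 0.00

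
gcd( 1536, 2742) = 6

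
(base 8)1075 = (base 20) 18d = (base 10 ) 573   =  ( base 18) 1df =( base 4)20331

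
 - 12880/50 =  - 258 + 2/5 = - 257.60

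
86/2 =43 = 43.00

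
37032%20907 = 16125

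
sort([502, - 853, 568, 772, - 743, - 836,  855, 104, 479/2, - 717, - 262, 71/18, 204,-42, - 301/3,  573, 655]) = [ - 853, - 836, - 743, - 717, - 262, - 301/3, - 42, 71/18, 104 , 204,479/2, 502, 568, 573,655 , 772,855 ]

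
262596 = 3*87532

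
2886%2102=784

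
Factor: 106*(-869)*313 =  - 2^1*11^1*53^1*79^1*313^1  =  - 28831682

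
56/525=8/75=   0.11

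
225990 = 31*7290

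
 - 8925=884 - 9809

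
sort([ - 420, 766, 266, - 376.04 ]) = [ - 420, - 376.04, 266, 766]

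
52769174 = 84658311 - 31889137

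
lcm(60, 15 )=60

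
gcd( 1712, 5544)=8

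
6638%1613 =186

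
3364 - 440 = 2924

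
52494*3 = 157482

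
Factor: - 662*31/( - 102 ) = 10261/51  =  3^ ( -1 )*17^ (  -  1)*31^1* 331^1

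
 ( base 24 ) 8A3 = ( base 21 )B00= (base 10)4851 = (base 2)1001011110011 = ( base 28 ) 657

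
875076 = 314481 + 560595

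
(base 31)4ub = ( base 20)bj5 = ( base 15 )1640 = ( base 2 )1001010110001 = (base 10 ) 4785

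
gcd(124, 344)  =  4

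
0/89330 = 0=0.00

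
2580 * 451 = 1163580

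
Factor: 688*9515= 6546320= 2^4  *5^1 * 11^1*43^1*173^1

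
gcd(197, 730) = 1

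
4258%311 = 215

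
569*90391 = 51432479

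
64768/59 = 64768/59 = 1097.76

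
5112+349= 5461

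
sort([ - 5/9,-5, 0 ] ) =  [ - 5,-5/9, 0 ]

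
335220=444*755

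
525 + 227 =752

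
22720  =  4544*5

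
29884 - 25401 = 4483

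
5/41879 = 5/41879 = 0.00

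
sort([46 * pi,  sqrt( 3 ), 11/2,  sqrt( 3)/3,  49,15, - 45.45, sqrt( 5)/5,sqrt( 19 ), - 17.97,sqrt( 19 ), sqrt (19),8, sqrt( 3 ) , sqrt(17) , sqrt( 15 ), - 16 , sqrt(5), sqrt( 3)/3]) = [ - 45.45, - 17.97, - 16 , sqrt(5) /5, sqrt (3)/3,sqrt(3 ) /3, sqrt(  3 ), sqrt( 3 ),sqrt( 5 ), sqrt(  15 ) , sqrt (17 ),  sqrt( 19 ) , sqrt( 19 ),sqrt(19 ),11/2, 8,15,49, 46*pi ] 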